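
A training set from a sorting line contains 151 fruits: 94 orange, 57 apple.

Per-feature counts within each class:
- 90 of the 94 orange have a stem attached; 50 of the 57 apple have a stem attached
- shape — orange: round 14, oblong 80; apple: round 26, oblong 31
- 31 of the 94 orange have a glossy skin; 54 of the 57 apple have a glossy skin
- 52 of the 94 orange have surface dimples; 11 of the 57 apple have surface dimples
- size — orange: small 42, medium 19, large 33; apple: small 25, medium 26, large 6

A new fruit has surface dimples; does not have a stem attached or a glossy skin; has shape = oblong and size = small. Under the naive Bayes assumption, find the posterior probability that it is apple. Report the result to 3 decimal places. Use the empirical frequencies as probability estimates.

0.029

orange: (94/151) × (4/94) × (80/94) × (63/94) × (52/94) × (42/94) ≈ 0.00373469
apple: (57/151) × (7/57) × (31/57) × (3/57) × (11/57) × (25/57) ≈ 0.000112315
P(apple | x) = 0.000112315 / 0.003847005 ≈ 0.029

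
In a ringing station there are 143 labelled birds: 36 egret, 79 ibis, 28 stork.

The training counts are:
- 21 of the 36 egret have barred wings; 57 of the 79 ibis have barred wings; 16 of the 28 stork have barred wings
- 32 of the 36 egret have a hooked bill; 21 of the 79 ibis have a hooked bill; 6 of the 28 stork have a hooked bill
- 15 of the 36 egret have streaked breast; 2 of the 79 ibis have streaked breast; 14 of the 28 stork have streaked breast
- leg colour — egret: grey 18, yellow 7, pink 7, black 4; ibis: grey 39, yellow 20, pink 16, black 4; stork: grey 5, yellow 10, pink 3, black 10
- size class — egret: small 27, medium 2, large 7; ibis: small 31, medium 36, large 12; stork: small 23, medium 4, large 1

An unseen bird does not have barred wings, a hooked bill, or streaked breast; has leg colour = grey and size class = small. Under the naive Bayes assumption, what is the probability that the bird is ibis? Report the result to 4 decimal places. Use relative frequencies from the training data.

0.7428

egret: (36/143) × (15/36) × (4/36) × (21/36) × (18/36) × (27/36) ≈ 0.00254953
ibis: (79/143) × (22/79) × (58/79) × (77/79) × (39/79) × (31/79) ≈ 0.0213267
stork: (28/143) × (12/28) × (22/28) × (14/28) × (5/28) × (23/28) ≈ 0.00483573
P(ibis | x) = 0.0213267 / 0.02871196 ≈ 0.7428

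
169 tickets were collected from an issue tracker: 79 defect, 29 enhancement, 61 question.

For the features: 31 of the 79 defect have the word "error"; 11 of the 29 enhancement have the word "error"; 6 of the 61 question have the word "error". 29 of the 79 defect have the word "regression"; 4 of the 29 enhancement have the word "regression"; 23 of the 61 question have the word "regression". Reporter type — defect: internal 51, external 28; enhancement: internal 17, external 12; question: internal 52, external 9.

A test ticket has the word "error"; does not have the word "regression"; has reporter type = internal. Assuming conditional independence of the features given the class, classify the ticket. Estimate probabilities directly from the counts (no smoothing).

defect

defect: (79/169) × (31/79) × (50/79) × (51/79) ≈ 0.0749482
enhancement: (29/169) × (11/29) × (25/29) × (17/29) ≈ 0.0328927
question: (61/169) × (6/61) × (38/61) × (52/61) ≈ 0.0188535
Highest score → defect.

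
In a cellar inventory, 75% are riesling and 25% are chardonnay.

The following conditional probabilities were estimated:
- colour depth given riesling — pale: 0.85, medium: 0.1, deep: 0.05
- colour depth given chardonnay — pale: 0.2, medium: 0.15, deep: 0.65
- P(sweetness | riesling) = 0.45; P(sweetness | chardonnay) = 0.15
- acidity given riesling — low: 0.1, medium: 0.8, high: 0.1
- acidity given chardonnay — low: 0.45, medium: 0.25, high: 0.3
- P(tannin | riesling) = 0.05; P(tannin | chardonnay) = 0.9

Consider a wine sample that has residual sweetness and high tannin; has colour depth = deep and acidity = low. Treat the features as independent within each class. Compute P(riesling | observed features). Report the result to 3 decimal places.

0.008

riesling: 0.75 × 0.05 × 0.45 × 0.1 × 0.05 = 0.000084375
chardonnay: 0.25 × 0.65 × 0.15 × 0.45 × 0.9 = 0.009871875
P(riesling | x) = 0.000084375 / 0.00995625 ≈ 0.008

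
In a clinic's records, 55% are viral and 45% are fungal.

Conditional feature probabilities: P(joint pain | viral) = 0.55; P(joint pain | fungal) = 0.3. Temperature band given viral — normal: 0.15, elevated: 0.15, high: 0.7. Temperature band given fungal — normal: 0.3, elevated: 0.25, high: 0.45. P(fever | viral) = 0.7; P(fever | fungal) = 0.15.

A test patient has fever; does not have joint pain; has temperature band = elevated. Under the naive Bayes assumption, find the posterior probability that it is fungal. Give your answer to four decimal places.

viral: 0.55 × (1−0.55) × 0.15 × 0.7 = 0.0259875
fungal: 0.45 × (1−0.3) × 0.25 × 0.15 = 0.0118125
P(fungal | x) = 0.0118125 / 0.0378 ≈ 0.3125

0.3125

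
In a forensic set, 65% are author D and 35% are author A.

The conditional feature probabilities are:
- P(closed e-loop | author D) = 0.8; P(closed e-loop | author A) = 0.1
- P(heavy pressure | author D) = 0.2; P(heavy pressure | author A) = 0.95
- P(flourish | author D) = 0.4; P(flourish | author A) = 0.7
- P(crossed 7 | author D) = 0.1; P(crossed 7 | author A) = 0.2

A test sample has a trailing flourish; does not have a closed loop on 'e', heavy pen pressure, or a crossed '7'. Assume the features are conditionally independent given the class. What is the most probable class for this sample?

author D

author D: 0.65 × (1−0.8) × (1−0.2) × 0.4 × (1−0.1) = 0.03744
author A: 0.35 × (1−0.1) × (1−0.95) × 0.7 × (1−0.2) = 0.00882
Highest score → author D.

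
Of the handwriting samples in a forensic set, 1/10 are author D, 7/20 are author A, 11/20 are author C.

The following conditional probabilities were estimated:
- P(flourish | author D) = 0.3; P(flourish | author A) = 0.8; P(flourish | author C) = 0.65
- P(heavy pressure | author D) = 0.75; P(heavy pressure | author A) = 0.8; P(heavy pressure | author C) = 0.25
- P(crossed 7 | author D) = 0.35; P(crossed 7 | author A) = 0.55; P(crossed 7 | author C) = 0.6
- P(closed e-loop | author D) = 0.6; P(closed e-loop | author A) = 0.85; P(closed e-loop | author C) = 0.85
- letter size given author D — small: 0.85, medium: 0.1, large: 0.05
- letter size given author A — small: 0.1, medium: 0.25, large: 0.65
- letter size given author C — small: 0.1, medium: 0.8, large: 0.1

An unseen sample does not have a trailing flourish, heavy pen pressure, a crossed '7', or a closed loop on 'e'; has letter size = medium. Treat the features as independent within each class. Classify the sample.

author C

author D: 0.1 × (1−0.3) × (1−0.75) × (1−0.35) × (1−0.6) × 0.1 = 0.000455
author A: 0.35 × (1−0.8) × (1−0.8) × (1−0.55) × (1−0.85) × 0.25 = 0.00023625
author C: 0.55 × (1−0.65) × (1−0.25) × (1−0.6) × (1−0.85) × 0.8 = 0.00693
Highest score → author C.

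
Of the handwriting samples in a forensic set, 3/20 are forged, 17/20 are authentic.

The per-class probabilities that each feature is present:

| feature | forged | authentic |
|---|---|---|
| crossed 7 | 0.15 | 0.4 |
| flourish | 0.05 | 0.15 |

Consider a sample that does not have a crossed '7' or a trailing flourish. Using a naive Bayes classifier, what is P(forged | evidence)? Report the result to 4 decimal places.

forged: 0.15 × (1−0.15) × (1−0.05) = 0.121125
authentic: 0.85 × (1−0.4) × (1−0.15) = 0.4335
P(forged | x) = 0.121125 / 0.554625 ≈ 0.2184

0.2184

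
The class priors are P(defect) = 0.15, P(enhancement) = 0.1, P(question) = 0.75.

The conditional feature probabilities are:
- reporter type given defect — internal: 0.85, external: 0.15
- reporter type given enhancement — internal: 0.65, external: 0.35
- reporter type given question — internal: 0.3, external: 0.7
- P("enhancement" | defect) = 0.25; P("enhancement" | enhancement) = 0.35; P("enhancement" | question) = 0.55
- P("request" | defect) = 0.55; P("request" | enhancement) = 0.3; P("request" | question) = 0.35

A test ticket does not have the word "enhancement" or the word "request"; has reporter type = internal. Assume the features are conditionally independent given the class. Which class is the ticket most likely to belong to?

defect: 0.15 × 0.85 × (1−0.25) × (1−0.55) = 0.04303125
enhancement: 0.1 × 0.65 × (1−0.35) × (1−0.3) = 0.029575
question: 0.75 × 0.3 × (1−0.55) × (1−0.35) = 0.0658125
Highest score → question.

question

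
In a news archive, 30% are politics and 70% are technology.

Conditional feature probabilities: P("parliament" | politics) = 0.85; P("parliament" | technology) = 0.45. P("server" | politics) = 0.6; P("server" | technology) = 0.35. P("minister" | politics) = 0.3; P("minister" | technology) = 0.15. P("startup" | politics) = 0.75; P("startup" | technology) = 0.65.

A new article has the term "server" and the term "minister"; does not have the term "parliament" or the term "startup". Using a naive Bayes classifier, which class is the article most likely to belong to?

politics: 0.3 × (1−0.85) × 0.6 × 0.3 × (1−0.75) = 0.002025
technology: 0.7 × (1−0.45) × 0.35 × 0.15 × (1−0.65) = 0.007074375
Highest score → technology.

technology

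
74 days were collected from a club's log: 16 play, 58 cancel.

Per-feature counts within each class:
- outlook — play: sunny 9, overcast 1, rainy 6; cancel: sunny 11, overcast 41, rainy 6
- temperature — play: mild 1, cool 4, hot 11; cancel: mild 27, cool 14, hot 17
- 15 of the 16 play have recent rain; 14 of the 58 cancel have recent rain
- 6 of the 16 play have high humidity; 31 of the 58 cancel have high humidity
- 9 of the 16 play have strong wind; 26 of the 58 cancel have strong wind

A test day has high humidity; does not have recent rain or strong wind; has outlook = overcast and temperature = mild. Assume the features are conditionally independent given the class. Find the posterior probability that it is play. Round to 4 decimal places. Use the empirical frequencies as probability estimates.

0.0002

play: (16/74) × (1/16) × (1/16) × (1/16) × (6/16) × (7/16) ≈ 0.00000866039
cancel: (58/74) × (41/58) × (27/58) × (44/58) × (31/58) × (32/58) ≈ 0.057699
P(play | x) = 0.00000866039 / 0.05770766039 ≈ 0.0002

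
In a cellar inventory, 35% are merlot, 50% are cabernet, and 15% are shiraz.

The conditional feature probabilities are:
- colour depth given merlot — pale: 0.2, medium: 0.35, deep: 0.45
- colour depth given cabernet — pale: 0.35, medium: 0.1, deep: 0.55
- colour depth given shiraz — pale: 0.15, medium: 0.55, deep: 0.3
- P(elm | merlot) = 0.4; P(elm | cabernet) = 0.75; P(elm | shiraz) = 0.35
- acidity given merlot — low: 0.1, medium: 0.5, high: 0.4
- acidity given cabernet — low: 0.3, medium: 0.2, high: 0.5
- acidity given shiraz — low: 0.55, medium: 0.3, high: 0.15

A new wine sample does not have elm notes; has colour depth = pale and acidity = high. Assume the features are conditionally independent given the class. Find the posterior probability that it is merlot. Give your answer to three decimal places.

merlot: 0.35 × 0.2 × (1−0.4) × 0.4 = 0.0168
cabernet: 0.5 × 0.35 × (1−0.75) × 0.5 = 0.021875
shiraz: 0.15 × 0.15 × (1−0.35) × 0.15 = 0.00219375
P(merlot | x) = 0.0168 / 0.04086875 ≈ 0.411

0.411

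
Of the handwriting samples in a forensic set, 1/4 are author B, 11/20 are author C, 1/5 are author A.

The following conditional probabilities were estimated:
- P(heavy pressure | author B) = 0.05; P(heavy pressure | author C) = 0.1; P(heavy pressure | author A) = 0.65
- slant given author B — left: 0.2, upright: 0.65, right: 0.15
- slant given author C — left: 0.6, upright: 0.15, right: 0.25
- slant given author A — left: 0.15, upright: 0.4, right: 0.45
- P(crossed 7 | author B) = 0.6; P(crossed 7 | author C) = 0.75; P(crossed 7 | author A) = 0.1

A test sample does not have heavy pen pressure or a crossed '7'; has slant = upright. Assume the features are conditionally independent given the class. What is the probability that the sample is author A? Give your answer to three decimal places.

0.239

author B: 0.25 × (1−0.05) × 0.65 × (1−0.6) = 0.06175
author C: 0.55 × (1−0.1) × 0.15 × (1−0.75) = 0.0185625
author A: 0.2 × (1−0.65) × 0.4 × (1−0.1) = 0.0252
P(author A | x) = 0.0252 / 0.1055125 ≈ 0.239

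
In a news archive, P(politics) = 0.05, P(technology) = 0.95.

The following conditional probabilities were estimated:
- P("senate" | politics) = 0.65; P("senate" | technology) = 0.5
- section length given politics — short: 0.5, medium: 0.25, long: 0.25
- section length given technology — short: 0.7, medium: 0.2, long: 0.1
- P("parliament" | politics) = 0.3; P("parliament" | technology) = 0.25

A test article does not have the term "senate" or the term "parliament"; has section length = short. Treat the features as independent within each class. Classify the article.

technology

politics: 0.05 × (1−0.65) × 0.5 × (1−0.3) = 0.006125
technology: 0.95 × (1−0.5) × 0.7 × (1−0.25) = 0.249375
Highest score → technology.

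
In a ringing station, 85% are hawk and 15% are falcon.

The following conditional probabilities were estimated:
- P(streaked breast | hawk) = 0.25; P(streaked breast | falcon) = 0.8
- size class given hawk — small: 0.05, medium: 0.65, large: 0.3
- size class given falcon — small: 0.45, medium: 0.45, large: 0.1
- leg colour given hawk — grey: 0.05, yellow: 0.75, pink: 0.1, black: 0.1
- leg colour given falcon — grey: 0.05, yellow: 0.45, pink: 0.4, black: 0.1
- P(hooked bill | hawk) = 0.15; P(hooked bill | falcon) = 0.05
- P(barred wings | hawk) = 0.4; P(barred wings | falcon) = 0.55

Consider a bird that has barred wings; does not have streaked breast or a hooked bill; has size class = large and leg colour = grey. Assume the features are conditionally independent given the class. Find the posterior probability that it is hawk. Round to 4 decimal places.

hawk: 0.85 × (1−0.25) × 0.3 × 0.05 × (1−0.15) × 0.4 = 0.00325125
falcon: 0.15 × (1−0.8) × 0.1 × 0.05 × (1−0.05) × 0.55 = 0.000078375
P(hawk | x) = 0.00325125 / 0.003329625 ≈ 0.9765

0.9765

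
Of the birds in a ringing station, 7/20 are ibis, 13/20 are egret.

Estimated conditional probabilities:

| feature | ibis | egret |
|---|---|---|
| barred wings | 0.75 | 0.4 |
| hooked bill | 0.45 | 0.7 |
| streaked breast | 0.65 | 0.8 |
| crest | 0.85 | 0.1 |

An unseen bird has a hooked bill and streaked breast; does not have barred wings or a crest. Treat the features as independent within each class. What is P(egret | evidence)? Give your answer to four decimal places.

ibis: 0.35 × (1−0.75) × 0.45 × 0.65 × (1−0.85) = 0.0038390625
egret: 0.65 × (1−0.4) × 0.7 × 0.8 × (1−0.1) = 0.19656
P(egret | x) = 0.19656 / 0.2003990625 ≈ 0.9808

0.9808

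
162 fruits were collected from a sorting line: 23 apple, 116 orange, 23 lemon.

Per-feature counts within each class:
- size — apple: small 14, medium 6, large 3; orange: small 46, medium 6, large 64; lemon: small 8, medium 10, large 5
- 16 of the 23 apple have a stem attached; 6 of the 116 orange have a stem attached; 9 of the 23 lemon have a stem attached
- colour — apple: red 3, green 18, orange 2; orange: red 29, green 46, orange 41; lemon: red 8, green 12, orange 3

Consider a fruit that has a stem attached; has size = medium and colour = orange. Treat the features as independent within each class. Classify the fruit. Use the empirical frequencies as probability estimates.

lemon

apple: (23/162) × (6/23) × (16/23) × (2/23) ≈ 0.00224043
orange: (116/162) × (6/116) × (6/116) × (41/116) ≈ 0.000677104
lemon: (23/162) × (10/23) × (9/23) × (3/23) ≈ 0.0031506
Highest score → lemon.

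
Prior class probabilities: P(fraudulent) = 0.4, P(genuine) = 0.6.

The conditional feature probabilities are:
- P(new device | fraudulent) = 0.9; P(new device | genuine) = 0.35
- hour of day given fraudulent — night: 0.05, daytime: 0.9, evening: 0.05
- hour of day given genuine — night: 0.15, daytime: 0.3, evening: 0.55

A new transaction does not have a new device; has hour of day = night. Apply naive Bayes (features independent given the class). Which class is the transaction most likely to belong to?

genuine

fraudulent: 0.4 × (1−0.9) × 0.05 = 0.002
genuine: 0.6 × (1−0.35) × 0.15 = 0.0585
Highest score → genuine.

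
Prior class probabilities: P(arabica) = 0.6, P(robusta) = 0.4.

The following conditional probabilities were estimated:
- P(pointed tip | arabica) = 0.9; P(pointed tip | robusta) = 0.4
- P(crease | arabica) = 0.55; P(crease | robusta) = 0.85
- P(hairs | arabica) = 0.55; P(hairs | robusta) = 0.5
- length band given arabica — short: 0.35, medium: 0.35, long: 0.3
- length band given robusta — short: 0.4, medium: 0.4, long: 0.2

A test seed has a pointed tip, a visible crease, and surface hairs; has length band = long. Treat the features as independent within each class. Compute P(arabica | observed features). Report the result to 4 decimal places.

arabica: 0.6 × 0.9 × 0.55 × 0.55 × 0.3 = 0.049005
robusta: 0.4 × 0.4 × 0.85 × 0.5 × 0.2 = 0.0136
P(arabica | x) = 0.049005 / 0.062605 ≈ 0.7828

0.7828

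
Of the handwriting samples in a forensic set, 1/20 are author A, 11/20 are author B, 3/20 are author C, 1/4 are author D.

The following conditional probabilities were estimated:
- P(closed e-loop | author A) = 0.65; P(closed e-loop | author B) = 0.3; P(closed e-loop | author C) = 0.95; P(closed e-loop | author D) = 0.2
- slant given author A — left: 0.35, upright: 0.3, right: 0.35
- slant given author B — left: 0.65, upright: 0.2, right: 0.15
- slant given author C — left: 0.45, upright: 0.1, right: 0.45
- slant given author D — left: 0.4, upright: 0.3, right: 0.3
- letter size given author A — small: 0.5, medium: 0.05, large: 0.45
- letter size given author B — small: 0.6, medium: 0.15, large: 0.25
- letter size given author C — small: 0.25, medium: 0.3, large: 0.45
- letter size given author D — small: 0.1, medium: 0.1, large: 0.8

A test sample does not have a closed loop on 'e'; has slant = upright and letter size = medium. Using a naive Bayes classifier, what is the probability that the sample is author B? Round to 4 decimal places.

author A: 0.05 × (1−0.65) × 0.3 × 0.05 = 0.0002625
author B: 0.55 × (1−0.3) × 0.2 × 0.15 = 0.01155
author C: 0.15 × (1−0.95) × 0.1 × 0.3 = 0.000225
author D: 0.25 × (1−0.2) × 0.3 × 0.1 = 0.006
P(author B | x) = 0.01155 / 0.0180375 ≈ 0.6403

0.6403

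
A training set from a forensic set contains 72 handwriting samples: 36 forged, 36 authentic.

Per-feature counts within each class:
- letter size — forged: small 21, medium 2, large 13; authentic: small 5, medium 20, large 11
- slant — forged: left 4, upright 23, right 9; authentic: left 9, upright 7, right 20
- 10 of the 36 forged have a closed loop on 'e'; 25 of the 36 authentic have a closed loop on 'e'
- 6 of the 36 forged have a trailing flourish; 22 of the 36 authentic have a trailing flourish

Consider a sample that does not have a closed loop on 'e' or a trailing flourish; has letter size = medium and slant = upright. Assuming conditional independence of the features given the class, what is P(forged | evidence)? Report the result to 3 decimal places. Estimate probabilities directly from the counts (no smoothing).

forged: (36/72) × (2/36) × (23/36) × (26/36) × (30/36) ≈ 0.010681
authentic: (36/72) × (20/36) × (7/36) × (11/36) × (14/36) ≈ 0.00641813
P(forged | x) = 0.010681 / 0.01709913 ≈ 0.625

0.625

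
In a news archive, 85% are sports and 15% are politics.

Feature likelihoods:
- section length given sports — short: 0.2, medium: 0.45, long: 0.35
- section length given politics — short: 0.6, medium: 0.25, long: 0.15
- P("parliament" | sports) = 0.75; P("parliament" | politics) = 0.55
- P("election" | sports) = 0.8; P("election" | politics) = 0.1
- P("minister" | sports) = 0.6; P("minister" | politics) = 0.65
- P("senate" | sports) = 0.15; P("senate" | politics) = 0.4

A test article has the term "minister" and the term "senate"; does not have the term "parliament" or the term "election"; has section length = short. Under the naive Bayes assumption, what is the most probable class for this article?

politics

sports: 0.85 × 0.2 × (1−0.75) × (1−0.8) × 0.6 × 0.15 = 0.000765
politics: 0.15 × 0.6 × (1−0.55) × (1−0.1) × 0.65 × 0.4 = 0.009477
Highest score → politics.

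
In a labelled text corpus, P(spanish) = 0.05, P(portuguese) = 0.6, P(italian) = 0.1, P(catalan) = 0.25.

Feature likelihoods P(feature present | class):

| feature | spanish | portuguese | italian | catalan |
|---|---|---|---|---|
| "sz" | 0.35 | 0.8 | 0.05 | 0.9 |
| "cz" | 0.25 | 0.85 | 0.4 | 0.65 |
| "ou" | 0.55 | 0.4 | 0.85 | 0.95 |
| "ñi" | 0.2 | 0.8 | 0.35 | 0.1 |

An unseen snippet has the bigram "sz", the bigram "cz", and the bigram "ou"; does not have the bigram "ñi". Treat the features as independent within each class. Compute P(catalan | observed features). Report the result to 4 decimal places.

0.7781

spanish: 0.05 × 0.35 × 0.25 × 0.55 × (1−0.2) = 0.001925
portuguese: 0.6 × 0.8 × 0.85 × 0.4 × (1−0.8) = 0.03264
italian: 0.1 × 0.05 × 0.4 × 0.85 × (1−0.35) = 0.001105
catalan: 0.25 × 0.9 × 0.65 × 0.95 × (1−0.1) = 0.12504375
P(catalan | x) = 0.12504375 / 0.16071375 ≈ 0.7781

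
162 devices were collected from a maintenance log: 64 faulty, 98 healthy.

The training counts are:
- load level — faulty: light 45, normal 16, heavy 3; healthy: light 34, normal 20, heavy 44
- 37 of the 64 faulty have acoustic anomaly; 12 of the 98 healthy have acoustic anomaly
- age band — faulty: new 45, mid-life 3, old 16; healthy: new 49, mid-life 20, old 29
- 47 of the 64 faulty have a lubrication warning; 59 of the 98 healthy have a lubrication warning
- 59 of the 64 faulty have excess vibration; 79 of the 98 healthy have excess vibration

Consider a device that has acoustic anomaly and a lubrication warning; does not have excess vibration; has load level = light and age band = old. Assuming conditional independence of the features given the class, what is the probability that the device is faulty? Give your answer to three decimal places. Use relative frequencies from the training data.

faulty: (64/162) × (45/64) × (37/64) × (16/64) × (47/64) × (5/64) ≈ 0.00230339
healthy: (98/162) × (34/98) × (12/98) × (29/98) × (59/98) × (19/98) ≈ 0.000887656
P(faulty | x) = 0.00230339 / 0.003191046 ≈ 0.722

0.722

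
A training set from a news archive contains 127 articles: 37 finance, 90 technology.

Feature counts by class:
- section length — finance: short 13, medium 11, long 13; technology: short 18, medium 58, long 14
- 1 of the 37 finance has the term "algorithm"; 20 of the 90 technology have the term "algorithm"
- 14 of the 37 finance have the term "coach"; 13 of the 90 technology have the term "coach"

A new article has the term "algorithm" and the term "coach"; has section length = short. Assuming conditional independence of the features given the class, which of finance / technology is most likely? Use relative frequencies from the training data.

technology

finance: (37/127) × (13/37) × (1/37) × (14/37) ≈ 0.0010468
technology: (90/127) × (18/90) × (20/90) × (13/90) ≈ 0.00454943
Highest score → technology.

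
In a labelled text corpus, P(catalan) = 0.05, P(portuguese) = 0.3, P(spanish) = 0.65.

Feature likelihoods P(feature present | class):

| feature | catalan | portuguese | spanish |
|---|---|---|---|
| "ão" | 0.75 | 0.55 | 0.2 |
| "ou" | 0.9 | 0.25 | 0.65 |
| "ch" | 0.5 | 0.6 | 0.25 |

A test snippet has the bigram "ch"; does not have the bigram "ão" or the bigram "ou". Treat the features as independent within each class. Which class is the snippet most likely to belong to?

portuguese

catalan: 0.05 × (1−0.75) × (1−0.9) × 0.5 = 0.000625
portuguese: 0.3 × (1−0.55) × (1−0.25) × 0.6 = 0.06075
spanish: 0.65 × (1−0.2) × (1−0.65) × 0.25 = 0.0455
Highest score → portuguese.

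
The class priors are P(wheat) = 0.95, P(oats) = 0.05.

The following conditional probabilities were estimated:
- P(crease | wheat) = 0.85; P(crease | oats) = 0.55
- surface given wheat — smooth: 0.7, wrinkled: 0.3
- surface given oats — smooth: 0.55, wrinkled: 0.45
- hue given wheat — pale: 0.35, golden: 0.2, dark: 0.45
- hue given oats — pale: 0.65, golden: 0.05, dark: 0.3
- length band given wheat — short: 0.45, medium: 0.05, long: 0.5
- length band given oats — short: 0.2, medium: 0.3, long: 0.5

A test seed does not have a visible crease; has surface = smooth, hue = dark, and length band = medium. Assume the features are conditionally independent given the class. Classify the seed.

wheat: 0.95 × (1−0.85) × 0.7 × 0.45 × 0.05 = 0.002244375
oats: 0.05 × (1−0.55) × 0.55 × 0.3 × 0.3 = 0.00111375
Highest score → wheat.

wheat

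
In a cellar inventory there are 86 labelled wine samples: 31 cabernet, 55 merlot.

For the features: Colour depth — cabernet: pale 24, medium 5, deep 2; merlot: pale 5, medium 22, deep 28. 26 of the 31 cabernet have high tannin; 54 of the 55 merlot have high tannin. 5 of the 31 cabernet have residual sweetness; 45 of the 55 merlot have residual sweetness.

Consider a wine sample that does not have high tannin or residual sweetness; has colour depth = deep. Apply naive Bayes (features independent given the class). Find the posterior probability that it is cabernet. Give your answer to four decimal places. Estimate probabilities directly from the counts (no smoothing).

0.7451

cabernet: (31/86) × (2/31) × (5/31) × (26/31) ≈ 0.00314595
merlot: (55/86) × (28/55) × (1/55) × (10/55) ≈ 0.0010763
P(cabernet | x) = 0.00314595 / 0.00422225 ≈ 0.7451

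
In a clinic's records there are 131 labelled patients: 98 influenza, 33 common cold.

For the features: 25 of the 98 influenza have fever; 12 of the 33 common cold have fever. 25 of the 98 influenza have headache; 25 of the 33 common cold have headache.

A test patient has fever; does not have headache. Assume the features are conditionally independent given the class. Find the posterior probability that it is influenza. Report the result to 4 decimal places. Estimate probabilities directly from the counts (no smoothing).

influenza: (98/131) × (25/98) × (73/98) ≈ 0.142156
common cold: (33/131) × (12/33) × (8/33) ≈ 0.0222068
P(influenza | x) = 0.142156 / 0.1643628 ≈ 0.8649

0.8649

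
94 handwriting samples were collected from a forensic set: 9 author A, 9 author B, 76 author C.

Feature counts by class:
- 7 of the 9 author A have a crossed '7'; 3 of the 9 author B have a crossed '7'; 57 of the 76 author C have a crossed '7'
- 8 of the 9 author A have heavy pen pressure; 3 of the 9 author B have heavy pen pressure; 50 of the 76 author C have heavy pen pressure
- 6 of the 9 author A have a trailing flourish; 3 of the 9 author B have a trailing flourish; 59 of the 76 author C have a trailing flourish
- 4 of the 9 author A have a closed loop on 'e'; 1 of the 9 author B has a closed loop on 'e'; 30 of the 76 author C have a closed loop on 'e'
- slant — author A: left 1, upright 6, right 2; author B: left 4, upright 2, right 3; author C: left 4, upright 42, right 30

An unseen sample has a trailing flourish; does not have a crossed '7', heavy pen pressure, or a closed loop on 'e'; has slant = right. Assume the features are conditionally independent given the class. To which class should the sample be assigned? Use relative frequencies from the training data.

author A: (9/94) × (2/9) × (1/9) × (6/9) × (5/9) × (2/9) ≈ 0.000194573
author B: (9/94) × (6/9) × (6/9) × (3/9) × (8/9) × (3/9) ≈ 0.00420278
author C: (76/94) × (19/76) × (26/76) × (59/76) × (46/76) × (30/76) ≈ 0.0128255
Highest score → author C.

author C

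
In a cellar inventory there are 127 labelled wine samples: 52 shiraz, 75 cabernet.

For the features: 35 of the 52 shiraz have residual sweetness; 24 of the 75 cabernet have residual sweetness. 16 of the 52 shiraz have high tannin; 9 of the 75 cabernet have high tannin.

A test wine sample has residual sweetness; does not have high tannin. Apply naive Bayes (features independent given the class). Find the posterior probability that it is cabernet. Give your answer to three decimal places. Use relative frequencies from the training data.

0.466

shiraz: (52/127) × (35/52) × (36/52) ≈ 0.190793
cabernet: (75/127) × (24/75) × (66/75) ≈ 0.166299
P(cabernet | x) = 0.166299 / 0.357092 ≈ 0.466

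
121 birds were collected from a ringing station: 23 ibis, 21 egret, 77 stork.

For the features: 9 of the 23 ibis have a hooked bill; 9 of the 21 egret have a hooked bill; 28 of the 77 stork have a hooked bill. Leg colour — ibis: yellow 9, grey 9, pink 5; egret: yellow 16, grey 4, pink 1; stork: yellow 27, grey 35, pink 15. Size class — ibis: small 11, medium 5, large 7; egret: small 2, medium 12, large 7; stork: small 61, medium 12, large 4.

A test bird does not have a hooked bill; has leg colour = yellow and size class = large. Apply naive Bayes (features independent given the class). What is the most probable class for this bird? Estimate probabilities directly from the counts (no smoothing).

egret

ibis: (23/121) × (14/23) × (9/23) × (7/23) ≈ 0.0137793
egret: (21/121) × (12/21) × (16/21) × (7/21) ≈ 0.0251869
stork: (77/121) × (49/77) × (27/77) × (4/77) ≈ 0.00737655
Highest score → egret.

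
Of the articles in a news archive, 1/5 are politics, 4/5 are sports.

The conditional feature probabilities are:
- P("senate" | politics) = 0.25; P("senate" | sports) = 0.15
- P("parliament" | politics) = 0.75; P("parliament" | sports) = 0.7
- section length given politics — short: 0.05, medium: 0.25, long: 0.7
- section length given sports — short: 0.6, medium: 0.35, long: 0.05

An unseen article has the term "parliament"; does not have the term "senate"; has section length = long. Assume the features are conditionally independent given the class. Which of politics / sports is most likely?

politics: 0.2 × (1−0.25) × 0.75 × 0.7 = 0.07875
sports: 0.8 × (1−0.15) × 0.7 × 0.05 = 0.0238
Highest score → politics.

politics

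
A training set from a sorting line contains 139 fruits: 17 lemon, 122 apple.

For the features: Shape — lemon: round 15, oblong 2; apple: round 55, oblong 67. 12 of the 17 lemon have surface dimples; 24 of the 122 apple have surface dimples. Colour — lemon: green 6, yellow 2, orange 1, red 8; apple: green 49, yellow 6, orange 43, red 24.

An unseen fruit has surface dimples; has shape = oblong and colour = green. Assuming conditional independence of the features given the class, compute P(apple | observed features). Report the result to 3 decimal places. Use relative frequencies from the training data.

lemon: (17/139) × (2/17) × (12/17) × (6/17) ≈ 0.00358468
apple: (122/139) × (67/122) × (24/122) × (49/122) ≈ 0.0380844
P(apple | x) = 0.0380844 / 0.04166908 ≈ 0.914

0.914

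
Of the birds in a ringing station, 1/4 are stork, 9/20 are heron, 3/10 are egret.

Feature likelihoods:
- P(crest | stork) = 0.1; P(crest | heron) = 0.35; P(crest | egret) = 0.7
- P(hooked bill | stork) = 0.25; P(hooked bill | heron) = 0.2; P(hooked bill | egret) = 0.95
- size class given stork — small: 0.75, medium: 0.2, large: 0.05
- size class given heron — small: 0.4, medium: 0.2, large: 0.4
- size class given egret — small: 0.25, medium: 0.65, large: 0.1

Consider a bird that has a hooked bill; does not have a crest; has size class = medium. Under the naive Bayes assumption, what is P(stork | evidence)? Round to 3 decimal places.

stork: 0.25 × (1−0.1) × 0.25 × 0.2 = 0.01125
heron: 0.45 × (1−0.35) × 0.2 × 0.2 = 0.0117
egret: 0.3 × (1−0.7) × 0.95 × 0.65 = 0.055575
P(stork | x) = 0.01125 / 0.078525 ≈ 0.143

0.143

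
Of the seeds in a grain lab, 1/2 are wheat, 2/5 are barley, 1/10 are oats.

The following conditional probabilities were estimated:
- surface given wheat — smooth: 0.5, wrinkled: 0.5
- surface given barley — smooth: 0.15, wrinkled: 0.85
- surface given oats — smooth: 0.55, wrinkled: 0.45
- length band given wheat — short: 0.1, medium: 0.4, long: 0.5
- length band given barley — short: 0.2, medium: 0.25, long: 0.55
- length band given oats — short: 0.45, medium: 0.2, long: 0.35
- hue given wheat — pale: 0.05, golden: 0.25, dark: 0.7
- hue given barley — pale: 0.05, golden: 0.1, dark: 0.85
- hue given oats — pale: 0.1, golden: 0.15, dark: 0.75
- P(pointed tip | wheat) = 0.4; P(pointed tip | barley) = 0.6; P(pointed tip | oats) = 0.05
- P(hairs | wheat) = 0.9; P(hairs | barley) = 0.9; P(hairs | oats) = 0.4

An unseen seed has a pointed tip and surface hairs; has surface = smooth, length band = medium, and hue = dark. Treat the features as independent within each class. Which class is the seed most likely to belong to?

wheat

wheat: 0.5 × 0.5 × 0.4 × 0.7 × 0.4 × 0.9 = 0.0252
barley: 0.4 × 0.15 × 0.25 × 0.85 × 0.6 × 0.9 = 0.006885
oats: 0.1 × 0.55 × 0.2 × 0.75 × 0.05 × 0.4 = 0.000165
Highest score → wheat.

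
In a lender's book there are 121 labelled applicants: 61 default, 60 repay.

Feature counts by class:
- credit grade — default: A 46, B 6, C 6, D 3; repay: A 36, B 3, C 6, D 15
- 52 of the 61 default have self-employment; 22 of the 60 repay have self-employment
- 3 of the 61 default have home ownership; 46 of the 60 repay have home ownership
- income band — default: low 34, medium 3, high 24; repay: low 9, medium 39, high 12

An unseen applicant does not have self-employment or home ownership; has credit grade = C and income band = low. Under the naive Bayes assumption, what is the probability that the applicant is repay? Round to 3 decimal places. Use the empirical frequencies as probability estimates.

default: (61/121) × (6/61) × (9/61) × (58/61) × (34/61) ≈ 0.00387727
repay: (60/121) × (6/60) × (38/60) × (14/60) × (9/60) ≈ 0.00109917
P(repay | x) = 0.00109917 / 0.00497644 ≈ 0.221

0.221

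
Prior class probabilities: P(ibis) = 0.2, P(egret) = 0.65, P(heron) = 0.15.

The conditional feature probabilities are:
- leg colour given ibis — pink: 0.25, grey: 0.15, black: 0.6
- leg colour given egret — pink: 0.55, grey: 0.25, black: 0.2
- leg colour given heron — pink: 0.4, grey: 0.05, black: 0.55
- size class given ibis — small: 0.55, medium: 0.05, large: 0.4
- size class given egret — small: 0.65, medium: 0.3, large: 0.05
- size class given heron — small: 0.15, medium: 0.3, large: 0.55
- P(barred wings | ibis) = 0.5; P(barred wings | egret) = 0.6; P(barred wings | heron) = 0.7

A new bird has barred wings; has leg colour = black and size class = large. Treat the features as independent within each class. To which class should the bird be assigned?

heron

ibis: 0.2 × 0.6 × 0.4 × 0.5 = 0.024
egret: 0.65 × 0.2 × 0.05 × 0.6 = 0.0039
heron: 0.15 × 0.55 × 0.55 × 0.7 = 0.0317625
Highest score → heron.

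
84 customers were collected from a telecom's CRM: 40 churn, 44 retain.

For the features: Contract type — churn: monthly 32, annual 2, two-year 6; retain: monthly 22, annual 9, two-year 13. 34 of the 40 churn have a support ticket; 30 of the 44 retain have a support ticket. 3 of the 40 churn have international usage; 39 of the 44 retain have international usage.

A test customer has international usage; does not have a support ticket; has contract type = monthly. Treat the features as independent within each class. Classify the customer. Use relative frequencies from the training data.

retain

churn: (40/84) × (32/40) × (6/40) × (3/40) ≈ 0.00428571
retain: (44/84) × (22/44) × (14/44) × (39/44) ≈ 0.0738636
Highest score → retain.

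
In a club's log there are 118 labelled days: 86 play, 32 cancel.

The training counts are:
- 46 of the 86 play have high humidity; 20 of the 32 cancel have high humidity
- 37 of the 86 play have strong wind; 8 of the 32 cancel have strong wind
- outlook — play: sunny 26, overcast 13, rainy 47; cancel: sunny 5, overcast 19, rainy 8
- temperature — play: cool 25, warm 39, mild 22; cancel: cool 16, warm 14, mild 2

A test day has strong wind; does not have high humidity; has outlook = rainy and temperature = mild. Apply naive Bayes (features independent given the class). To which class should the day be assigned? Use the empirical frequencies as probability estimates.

play: (86/118) × (40/86) × (37/86) × (47/86) × (22/86) ≈ 0.0203894
cancel: (32/118) × (12/32) × (8/32) × (8/32) × (2/32) ≈ 0.000397246
Highest score → play.

play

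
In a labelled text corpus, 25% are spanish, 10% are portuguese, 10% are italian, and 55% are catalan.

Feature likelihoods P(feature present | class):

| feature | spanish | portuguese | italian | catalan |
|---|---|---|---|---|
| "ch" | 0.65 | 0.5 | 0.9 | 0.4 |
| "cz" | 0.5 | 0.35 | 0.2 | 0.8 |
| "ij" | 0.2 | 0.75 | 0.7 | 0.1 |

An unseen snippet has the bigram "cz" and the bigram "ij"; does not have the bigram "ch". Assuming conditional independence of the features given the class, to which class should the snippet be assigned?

spanish: 0.25 × (1−0.65) × 0.5 × 0.2 = 0.00875
portuguese: 0.1 × (1−0.5) × 0.35 × 0.75 = 0.013125
italian: 0.1 × (1−0.9) × 0.2 × 0.7 = 0.0014
catalan: 0.55 × (1−0.4) × 0.8 × 0.1 = 0.0264
Highest score → catalan.

catalan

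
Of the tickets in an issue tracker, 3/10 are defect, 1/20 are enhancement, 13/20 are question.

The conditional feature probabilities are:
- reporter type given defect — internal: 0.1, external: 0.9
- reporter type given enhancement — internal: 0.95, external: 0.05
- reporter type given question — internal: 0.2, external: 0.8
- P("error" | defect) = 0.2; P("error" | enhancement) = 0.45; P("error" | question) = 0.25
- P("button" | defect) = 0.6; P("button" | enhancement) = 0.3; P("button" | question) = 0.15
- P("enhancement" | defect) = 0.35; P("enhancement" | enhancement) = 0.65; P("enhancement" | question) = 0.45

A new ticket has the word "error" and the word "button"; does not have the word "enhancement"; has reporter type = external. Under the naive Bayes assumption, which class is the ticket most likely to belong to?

defect

defect: 0.3 × 0.9 × 0.2 × 0.6 × (1−0.35) = 0.02106
enhancement: 0.05 × 0.05 × 0.45 × 0.3 × (1−0.65) = 0.000118125
question: 0.65 × 0.8 × 0.25 × 0.15 × (1−0.45) = 0.010725
Highest score → defect.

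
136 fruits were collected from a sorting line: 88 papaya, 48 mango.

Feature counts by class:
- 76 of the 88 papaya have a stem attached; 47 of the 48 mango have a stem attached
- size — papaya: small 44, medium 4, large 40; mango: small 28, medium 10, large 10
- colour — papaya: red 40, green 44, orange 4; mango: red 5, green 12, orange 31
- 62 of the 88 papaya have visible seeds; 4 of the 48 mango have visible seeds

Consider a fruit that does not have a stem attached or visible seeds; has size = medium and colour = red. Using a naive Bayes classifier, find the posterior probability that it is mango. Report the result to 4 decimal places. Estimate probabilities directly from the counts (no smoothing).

0.2136

papaya: (88/136) × (12/88) × (4/88) × (40/88) × (26/88) ≈ 0.000538626
mango: (48/136) × (1/48) × (10/48) × (5/48) × (44/48) ≈ 0.000146272
P(mango | x) = 0.000146272 / 0.000684898 ≈ 0.2136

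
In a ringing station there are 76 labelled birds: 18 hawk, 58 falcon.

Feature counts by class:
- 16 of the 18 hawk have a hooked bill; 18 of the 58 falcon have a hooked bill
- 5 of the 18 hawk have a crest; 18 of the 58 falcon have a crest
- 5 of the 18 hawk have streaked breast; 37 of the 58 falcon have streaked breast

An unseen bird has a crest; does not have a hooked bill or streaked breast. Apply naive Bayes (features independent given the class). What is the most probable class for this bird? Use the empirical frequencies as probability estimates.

falcon

hawk: (18/76) × (2/18) × (5/18) × (13/18) ≈ 0.0052794
falcon: (58/76) × (40/58) × (18/58) × (21/58) ≈ 0.0591401
Highest score → falcon.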